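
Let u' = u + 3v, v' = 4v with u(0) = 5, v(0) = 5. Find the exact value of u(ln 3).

A = [[1,3],[0,4]]; eigenvalues λ = 1, 4.
Eigenvectors: (-1,0) for λ=1, (1,1) for λ=4.
From the initial condition, c_1 = 0, c_2 = 5.
u(ln 3) = (0)(3^1)(-1) + (5)(3^4)(1) = 405.

405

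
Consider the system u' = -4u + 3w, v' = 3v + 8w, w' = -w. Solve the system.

u(t) = c_1e^(-t) + c_3e^(-4t), v(t) = -2c_1e^(-t) + c_2e^(3t), w(t) = c_1e^(-t)

Coefficient matrix A = [[-4, 0, 3], [0, 3, 8], [0, 0, -1]].
det(A - λI) = 0 gives eigenvalues λ = -1, 3, -4.
For λ=-1: eigenvector (1,-2,1).
For λ=3: eigenvector (0,1,0).
For λ=-4: eigenvector (1,0,0).
General solution: c_1e^(-t)(1,-2,1) + c_2e^(3t)(0,1,0) + c_3e^(-4t)(1,0,0).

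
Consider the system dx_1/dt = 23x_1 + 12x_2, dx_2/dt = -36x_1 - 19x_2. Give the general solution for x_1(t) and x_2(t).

Coefficient matrix A = [[23, 12], [-36, -19]].
Characteristic polynomial det(A - λI) = λ^2 - 4λ - 5 = 0.
Eigenvalues λ = -1, 5.
For λ=-1: (A-λI) row 1 is [24, 12], so an eigenvector is (1, -2).
For λ=5: (A-λI) row 1 is [18, 12], so an eigenvector is (2, -3).
General solution: K_1e^(-t)(1,-2) + K_2e^(5t)(2,-3).

x_1(t) = K_1e^(-t) + 2K_2e^(5t), x_2(t) = -2K_1e^(-t) - 3K_2e^(5t)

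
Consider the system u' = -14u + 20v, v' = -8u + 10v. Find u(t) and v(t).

u(t) = -c_1e^(-2t)sin(4t) + 2c_1e^(-2t)cos(4t) + 2c_2e^(-2t)sin(4t) + c_2e^(-2t)cos(4t), v(t) = -c_1e^(-2t)sin(4t) + c_1e^(-2t)cos(4t) + c_2e^(-2t)sin(4t) + c_2e^(-2t)cos(4t)

Coefficient matrix A = [[-14, 20], [-8, 10]].
Characteristic polynomial det(A - λI) = λ^2 + 4λ + 20 = 0.
Eigenvalues λ = -2 ± 4i (complex conjugate pair).
For λ=-2+4i: an eigenvector is (2,1) - i(-1,-1) = (2 + i, 1 + i).
A real fundamental pair from Re and Im of e^((-2+4i)t)v: X_1 = e^(-2t)(cos(4t)·(2,1) + sin(4t)·(-1,-1)), X_2 = e^(-2t)(sin(4t)·(2,1) - cos(4t)·(-1,-1)).
General solution: c_1X_1 + c_2X_2.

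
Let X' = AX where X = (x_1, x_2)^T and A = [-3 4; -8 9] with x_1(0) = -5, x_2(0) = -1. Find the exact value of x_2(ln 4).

A = [[-3,4],[-8,9]]; eigenvalues λ = 5, 1.
Eigenvectors: (1,2) for λ=5, (-1,-1) for λ=1.
From the initial condition, c_1 = 4, c_2 = 9.
x_2(ln 4) = (4)(4^5)(2) + (9)(4^1)(-1) = 8156.

8156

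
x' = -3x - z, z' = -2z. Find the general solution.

x(t) = C_1e^(-2t) + C_2e^(-3t), z(t) = -C_1e^(-2t)

Coefficient matrix A = [[-3, -1], [0, -2]].
Characteristic polynomial det(A - λI) = λ^2 + 5λ + 6 = 0.
Eigenvalues λ = -2, -3.
For λ=-2: (A-λI) row 1 is [-1, -1], so an eigenvector is (1, -1).
For λ=-3: (A-λI) row 1 is [0, -1], so an eigenvector is (1, 0).
General solution: C_1e^(-2t)(1,-1) + C_2e^(-3t)(1,0).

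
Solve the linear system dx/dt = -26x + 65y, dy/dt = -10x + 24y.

x(t) = 3K_1e^(-t)sin(5t) + 2K_1e^(-t)cos(5t) + 2K_2e^(-t)sin(5t) - 3K_2e^(-t)cos(5t), y(t) = K_1e^(-t)sin(5t) + K_1e^(-t)cos(5t) + K_2e^(-t)sin(5t) - K_2e^(-t)cos(5t)

Coefficient matrix A = [[-26, 65], [-10, 24]].
Characteristic polynomial det(A - λI) = λ^2 + 2λ + 26 = 0.
Eigenvalues λ = -1 ± 5i (complex conjugate pair).
For λ=-1+5i: an eigenvector is (2,1) - i(3,1) = (2 - 3i, 1 - i).
A real fundamental pair from Re and Im of e^((-1+5i)t)v: X_1 = e^(-t)(cos(5t)·(2,1) + sin(5t)·(3,1)), X_2 = e^(-t)(sin(5t)·(2,1) - cos(5t)·(3,1)).
General solution: K_1X_1 + K_2X_2.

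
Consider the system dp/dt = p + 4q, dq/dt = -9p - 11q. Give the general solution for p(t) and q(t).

p(t) = 2C_1e^(-5t) + 2C_2te^(-5t) + C_2e^(-5t), q(t) = -3C_1e^(-5t) - 3C_2te^(-5t) - C_2e^(-5t)

Coefficient matrix A = [[1, 4], [-9, -11]].
Characteristic polynomial det(A - λI) = λ^2 + 10λ + 25 = 0.
Single eigenvalue λ = -5 with algebraic multiplicity 2.
Eigenvector v = (2,-3); generalized eigenvector w with (A-λI)w=v is (1,-1).
General solution: e^(-5t)[C_1·v + C_2·(t·v + w)].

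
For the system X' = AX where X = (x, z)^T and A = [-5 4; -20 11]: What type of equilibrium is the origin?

unstable spiral

A = [[-5,4],[-20,11]]; det(A-λI) = λ^2 - 6λ + 25.
λ = 3 ± 4i: positive real part.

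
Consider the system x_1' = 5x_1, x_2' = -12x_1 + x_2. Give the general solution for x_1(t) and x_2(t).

x_1(t) = -c_1e^(5t), x_2(t) = 3c_1e^(5t) + c_2e^(t)

Coefficient matrix A = [[5, 0], [-12, 1]].
Characteristic polynomial det(A - λI) = λ^2 - 6λ + 5 = 0.
Eigenvalues λ = 5, 1.
For λ=5: (A-λI) row 2 is [-12, -4], so an eigenvector is (-1, 3).
For λ=1: (A-λI) row 1 is [4, 0], so an eigenvector is (0, 1).
General solution: c_1e^(5t)(-1,3) + c_2e^(t)(0,1).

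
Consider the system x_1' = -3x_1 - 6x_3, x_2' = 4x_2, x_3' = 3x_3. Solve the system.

Coefficient matrix A = [[-3, 0, -6], [0, 4, 0], [0, 0, 3]].
det(A - λI) = 0 gives eigenvalues λ = 3, 4, -3.
For λ=3: eigenvector (-1,0,1).
For λ=4: eigenvector (0,1,0).
For λ=-3: eigenvector (1,0,0).
General solution: c_1e^(3t)(-1,0,1) + c_2e^(4t)(0,1,0) + c_3e^(-3t)(1,0,0).

x_1(t) = -c_1e^(3t) + c_3e^(-3t), x_2(t) = c_2e^(4t), x_3(t) = c_1e^(3t)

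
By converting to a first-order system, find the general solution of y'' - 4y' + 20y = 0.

Let x_1 = y, x_2 = y'. Then x_1' = x_2 and x_2' = -20x_1 + 4x_2.
A = [[0,1],[-20,4]]; det(A-λI) = λ^2 - 4λ + 20.
Eigenvalues λ = 2 ± 4i.

y(t) = c_1e^(2t)cos(4t) + c_2e^(2t)sin(4t)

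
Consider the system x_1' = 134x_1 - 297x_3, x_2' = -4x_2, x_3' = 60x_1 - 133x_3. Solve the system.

Coefficient matrix A = [[134, 0, -297], [0, -4, 0], [60, 0, -133]].
det(A - λI) = 0 gives eigenvalues λ = 2, -1, -4.
For λ=2: eigenvector (9,0,4).
For λ=-1: eigenvector (11,0,5).
For λ=-4: eigenvector (0,1,0).
General solution: c_1e^(2t)(9,0,4) + c_2e^(-t)(11,0,5) + c_3e^(-4t)(0,1,0).

x_1(t) = 9c_1e^(2t) + 11c_2e^(-t), x_2(t) = c_3e^(-4t), x_3(t) = 4c_1e^(2t) + 5c_2e^(-t)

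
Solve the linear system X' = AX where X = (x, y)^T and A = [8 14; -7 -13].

Coefficient matrix A = [[8, 14], [-7, -13]].
Characteristic polynomial det(A - λI) = λ^2 + 5λ - 6 = 0.
Eigenvalues λ = 1, -6.
For λ=1: (A-λI) row 1 is [7, 14], so an eigenvector is (2, -1).
For λ=-6: (A-λI) row 1 is [14, 14], so an eigenvector is (1, -1).
General solution: C_1e^(t)(2,-1) + C_2e^(-6t)(1,-1).

x(t) = 2C_1e^(t) + C_2e^(-6t), y(t) = -C_1e^(t) - C_2e^(-6t)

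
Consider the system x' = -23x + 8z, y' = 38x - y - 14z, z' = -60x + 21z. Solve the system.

x(t) = C_1e^(t) - 2C_3e^(-3t), y(t) = -2C_1e^(t) + C_2e^(-t) + 3C_3e^(-3t), z(t) = 3C_1e^(t) - 5C_3e^(-3t)

Coefficient matrix A = [[-23, 0, 8], [38, -1, -14], [-60, 0, 21]].
det(A - λI) = 0 gives eigenvalues λ = 1, -1, -3.
For λ=1: eigenvector (1,-2,3).
For λ=-1: eigenvector (0,1,0).
For λ=-3: eigenvector (-2,3,-5).
General solution: C_1e^(t)(1,-2,3) + C_2e^(-t)(0,1,0) + C_3e^(-3t)(-2,3,-5).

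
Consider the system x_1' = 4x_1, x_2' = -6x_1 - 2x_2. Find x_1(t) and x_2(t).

Coefficient matrix A = [[4, 0], [-6, -2]].
Characteristic polynomial det(A - λI) = λ^2 - 2λ - 8 = 0.
Eigenvalues λ = 4, -2.
For λ=4: (A-λI) row 2 is [-6, -6], so an eigenvector is (-1, 1).
For λ=-2: (A-λI) row 1 is [6, 0], so an eigenvector is (0, -1).
General solution: c_1e^(4t)(-1,1) + c_2e^(-2t)(0,-1).

x_1(t) = -c_1e^(4t), x_2(t) = c_1e^(4t) - c_2e^(-2t)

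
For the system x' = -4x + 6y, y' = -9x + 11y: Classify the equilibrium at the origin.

unstable node

A = [[-4,6],[-9,11]]; det(A-λI) = λ^2 - 7λ + 10.
λ = 2, 5: both positive.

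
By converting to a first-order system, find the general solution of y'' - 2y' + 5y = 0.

y(t) = K_1e^(t)cos(2t) + K_2e^(t)sin(2t)

Let x_1 = y, x_2 = y'. Then x_1' = x_2 and x_2' = -5x_1 + 2x_2.
A = [[0,1],[-5,2]]; det(A-λI) = λ^2 - 2λ + 5.
Eigenvalues λ = 1 ± 2i.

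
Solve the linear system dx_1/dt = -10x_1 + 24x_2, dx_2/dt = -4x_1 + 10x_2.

x_1(t) = 3K_1e^(-2t) + 2K_2e^(2t), x_2(t) = K_1e^(-2t) + K_2e^(2t)

Coefficient matrix A = [[-10, 24], [-4, 10]].
Characteristic polynomial det(A - λI) = λ^2 - 4 = 0.
Eigenvalues λ = -2, 2.
For λ=-2: (A-λI) row 1 is [-8, 24], so an eigenvector is (3, 1).
For λ=2: (A-λI) row 1 is [-12, 24], so an eigenvector is (2, 1).
General solution: K_1e^(-2t)(3,1) + K_2e^(2t)(2,1).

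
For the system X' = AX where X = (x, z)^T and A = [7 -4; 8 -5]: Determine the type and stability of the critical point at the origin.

saddle

A = [[7,-4],[8,-5]]; det(A-λI) = λ^2 - 2λ - 3.
λ = 3, -1: opposite signs.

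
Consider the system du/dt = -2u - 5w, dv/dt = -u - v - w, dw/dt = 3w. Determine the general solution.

Coefficient matrix A = [[-2, 0, -5], [-1, -1, -1], [0, 0, 3]].
det(A - λI) = 0 gives eigenvalues λ = -1, -2, 3.
For λ=-1: eigenvector (0,1,0).
For λ=-2: eigenvector (1,1,0).
For λ=3: eigenvector (-1,0,1).
General solution: K_1e^(-t)(0,1,0) + K_2e^(-2t)(1,1,0) + K_3e^(3t)(-1,0,1).

u(t) = K_2e^(-2t) - K_3e^(3t), v(t) = K_1e^(-t) + K_2e^(-2t), w(t) = K_3e^(3t)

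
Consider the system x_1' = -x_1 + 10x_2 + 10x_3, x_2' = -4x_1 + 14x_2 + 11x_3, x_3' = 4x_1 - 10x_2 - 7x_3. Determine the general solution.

Coefficient matrix A = [[-1, 10, 10], [-4, 14, 11], [4, -10, -7]].
det(A - λI) = 0 gives eigenvalues λ = -1, 4, 3.
For λ=-1: eigenvector (1,1,-1).
For λ=4: eigenvector (2,3,-2).
For λ=3: eigenvector (0,-1,1).
General solution: c_1e^(-t)(1,1,-1) + c_2e^(4t)(2,3,-2) + c_3e^(3t)(0,-1,1).

x_1(t) = c_1e^(-t) + 2c_2e^(4t), x_2(t) = c_1e^(-t) + 3c_2e^(4t) - c_3e^(3t), x_3(t) = -c_1e^(-t) - 2c_2e^(4t) + c_3e^(3t)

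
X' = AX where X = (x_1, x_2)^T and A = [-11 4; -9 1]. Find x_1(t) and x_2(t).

Coefficient matrix A = [[-11, 4], [-9, 1]].
Characteristic polynomial det(A - λI) = λ^2 + 10λ + 25 = 0.
Single eigenvalue λ = -5 with algebraic multiplicity 2.
Eigenvector v = (-2,-3); generalized eigenvector w with (A-λI)w=v is (1,1).
General solution: e^(-5t)[C_1·v + C_2·(t·v + w)].

x_1(t) = -2C_1e^(-5t) - 2C_2te^(-5t) + C_2e^(-5t), x_2(t) = -3C_1e^(-5t) - 3C_2te^(-5t) + C_2e^(-5t)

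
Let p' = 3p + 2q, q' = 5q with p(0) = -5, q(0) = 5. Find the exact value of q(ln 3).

A = [[3,2],[0,5]]; eigenvalues λ = 5, 3.
Eigenvectors: (-1,-1) for λ=5, (1,0) for λ=3.
From the initial condition, c_1 = -5, c_2 = -10.
q(ln 3) = (-5)(3^5)(-1) + (-10)(3^3)(0) = 1215.

1215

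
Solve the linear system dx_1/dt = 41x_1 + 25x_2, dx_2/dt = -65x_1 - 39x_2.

x_1(t) = -c_1e^(t)sin(5t) - 2c_1e^(t)cos(5t) - 2c_2e^(t)sin(5t) + c_2e^(t)cos(5t), x_2(t) = 2c_1e^(t)sin(5t) + 3c_1e^(t)cos(5t) + 3c_2e^(t)sin(5t) - 2c_2e^(t)cos(5t)

Coefficient matrix A = [[41, 25], [-65, -39]].
Characteristic polynomial det(A - λI) = λ^2 - 2λ + 26 = 0.
Eigenvalues λ = 1 ± 5i (complex conjugate pair).
For λ=1+5i: an eigenvector is (-2,3) - i(-1,2) = (-2 + i, 3 - 2i).
A real fundamental pair from Re and Im of e^((1+5i)t)v: X_1 = e^(t)(cos(5t)·(-2,3) + sin(5t)·(-1,2)), X_2 = e^(t)(sin(5t)·(-2,3) - cos(5t)·(-1,2)).
General solution: c_1X_1 + c_2X_2.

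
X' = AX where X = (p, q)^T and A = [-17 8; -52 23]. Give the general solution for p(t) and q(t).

p(t) = -c_1e^(3t)sin(4t) + c_1e^(3t)cos(4t) + c_2e^(3t)sin(4t) + c_2e^(3t)cos(4t), q(t) = -3c_1e^(3t)sin(4t) + 2c_1e^(3t)cos(4t) + 2c_2e^(3t)sin(4t) + 3c_2e^(3t)cos(4t)

Coefficient matrix A = [[-17, 8], [-52, 23]].
Characteristic polynomial det(A - λI) = λ^2 - 6λ + 25 = 0.
Eigenvalues λ = 3 ± 4i (complex conjugate pair).
For λ=3+4i: an eigenvector is (1,2) - i(-1,-3) = (1 + i, 2 + 3i).
A real fundamental pair from Re and Im of e^((3+4i)t)v: X_1 = e^(3t)(cos(4t)·(1,2) + sin(4t)·(-1,-3)), X_2 = e^(3t)(sin(4t)·(1,2) - cos(4t)·(-1,-3)).
General solution: c_1X_1 + c_2X_2.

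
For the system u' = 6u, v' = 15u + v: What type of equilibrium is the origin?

unstable node

A = [[6,0],[15,1]]; det(A-λI) = λ^2 - 7λ + 6.
λ = 6, 1: both positive.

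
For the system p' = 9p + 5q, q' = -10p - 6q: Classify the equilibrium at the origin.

A = [[9,5],[-10,-6]]; det(A-λI) = λ^2 - 3λ - 4.
λ = -1, 4: opposite signs.

saddle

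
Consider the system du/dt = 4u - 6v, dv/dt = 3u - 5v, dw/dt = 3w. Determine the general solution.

Coefficient matrix A = [[4, -6, 0], [3, -5, 0], [0, 0, 3]].
det(A - λI) = 0 gives eigenvalues λ = 3, 1, -2.
For λ=3: eigenvector (0,0,1).
For λ=1: eigenvector (2,1,0).
For λ=-2: eigenvector (-1,-1,0).
General solution: K_1e^(3t)(0,0,1) + K_2e^(t)(2,1,0) + K_3e^(-2t)(-1,-1,0).

u(t) = 2K_2e^(t) - K_3e^(-2t), v(t) = K_2e^(t) - K_3e^(-2t), w(t) = K_1e^(3t)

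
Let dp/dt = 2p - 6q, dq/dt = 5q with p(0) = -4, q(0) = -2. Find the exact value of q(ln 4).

-2048

A = [[2,-6],[0,5]]; eigenvalues λ = 5, 2.
Eigenvectors: (-2,1) for λ=5, (-1,0) for λ=2.
From the initial condition, c_1 = -2, c_2 = 8.
q(ln 4) = (-2)(4^5)(1) + (8)(4^2)(0) = -2048.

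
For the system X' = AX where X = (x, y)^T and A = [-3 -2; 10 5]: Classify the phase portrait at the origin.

unstable spiral

A = [[-3,-2],[10,5]]; det(A-λI) = λ^2 - 2λ + 5.
λ = 1 ± 2i: positive real part.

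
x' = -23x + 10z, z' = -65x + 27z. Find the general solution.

Coefficient matrix A = [[-23, 10], [-65, 27]].
Characteristic polynomial det(A - λI) = λ^2 - 4λ + 29 = 0.
Eigenvalues λ = 2 ± 5i (complex conjugate pair).
For λ=2+5i: an eigenvector is (1,2) - i(-1,-3) = (1 + i, 2 + 3i).
A real fundamental pair from Re and Im of e^((2+5i)t)v: X_1 = e^(2t)(cos(5t)·(1,2) + sin(5t)·(-1,-3)), X_2 = e^(2t)(sin(5t)·(1,2) - cos(5t)·(-1,-3)).
General solution: c_1X_1 + c_2X_2.

x(t) = -c_1e^(2t)sin(5t) + c_1e^(2t)cos(5t) + c_2e^(2t)sin(5t) + c_2e^(2t)cos(5t), z(t) = -3c_1e^(2t)sin(5t) + 2c_1e^(2t)cos(5t) + 2c_2e^(2t)sin(5t) + 3c_2e^(2t)cos(5t)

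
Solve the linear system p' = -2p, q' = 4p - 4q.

Coefficient matrix A = [[-2, 0], [4, -4]].
Characteristic polynomial det(A - λI) = λ^2 + 6λ + 8 = 0.
Eigenvalues λ = -4, -2.
For λ=-4: (A-λI) row 1 is [2, 0], so an eigenvector is (0, 1).
For λ=-2: (A-λI) row 2 is [4, -2], so an eigenvector is (1, 2).
General solution: K_1e^(-4t)(0,1) + K_2e^(-2t)(1,2).

p(t) = K_2e^(-2t), q(t) = K_1e^(-4t) + 2K_2e^(-2t)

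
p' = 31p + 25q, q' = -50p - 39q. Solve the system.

Coefficient matrix A = [[31, 25], [-50, -39]].
Characteristic polynomial det(A - λI) = λ^2 + 8λ + 41 = 0.
Eigenvalues λ = -4 ± 5i (complex conjugate pair).
For λ=-4+5i: an eigenvector is (-1,1) - i(-2,3) = (-1 + 2i, 1 - 3i).
A real fundamental pair from Re and Im of e^((-4+5i)t)v: X_1 = e^(-4t)(cos(5t)·(-1,1) + sin(5t)·(-2,3)), X_2 = e^(-4t)(sin(5t)·(-1,1) - cos(5t)·(-2,3)).
General solution: K_1X_1 + K_2X_2.

p(t) = -2K_1e^(-4t)sin(5t) - K_1e^(-4t)cos(5t) - K_2e^(-4t)sin(5t) + 2K_2e^(-4t)cos(5t), q(t) = 3K_1e^(-4t)sin(5t) + K_1e^(-4t)cos(5t) + K_2e^(-4t)sin(5t) - 3K_2e^(-4t)cos(5t)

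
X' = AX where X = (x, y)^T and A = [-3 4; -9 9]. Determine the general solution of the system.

x(t) = -2c_1e^(3t) - 2c_2te^(3t) - c_2e^(3t), y(t) = -3c_1e^(3t) - 3c_2te^(3t) - 2c_2e^(3t)

Coefficient matrix A = [[-3, 4], [-9, 9]].
Characteristic polynomial det(A - λI) = λ^2 - 6λ + 9 = 0.
Single eigenvalue λ = 3 with algebraic multiplicity 2.
Eigenvector v = (-2,-3); generalized eigenvector w with (A-λI)w=v is (-1,-2).
General solution: e^(3t)[c_1·v + c_2·(t·v + w)].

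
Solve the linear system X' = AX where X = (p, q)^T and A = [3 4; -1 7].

Coefficient matrix A = [[3, 4], [-1, 7]].
Characteristic polynomial det(A - λI) = λ^2 - 10λ + 25 = 0.
Single eigenvalue λ = 5 with algebraic multiplicity 2.
Eigenvector v = (2,1); generalized eigenvector w with (A-λI)w=v is (-1,0).
General solution: e^(5t)[K_1·v + K_2·(t·v + w)].

p(t) = 2K_1e^(5t) + 2K_2te^(5t) - K_2e^(5t), q(t) = K_1e^(5t) + K_2te^(5t)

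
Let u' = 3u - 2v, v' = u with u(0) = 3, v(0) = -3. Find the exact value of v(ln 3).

A = [[3,-2],[1,0]]; eigenvalues λ = 2, 1.
Eigenvectors: (-2,-1) for λ=2, (-1,-1) for λ=1.
From the initial condition, c_1 = -6, c_2 = 9.
v(ln 3) = (-6)(3^2)(-1) + (9)(3^1)(-1) = 27.

27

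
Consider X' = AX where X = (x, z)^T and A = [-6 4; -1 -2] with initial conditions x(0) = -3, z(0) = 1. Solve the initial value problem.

x(t) = 10te^(-4t) - 3e^(-4t), z(t) = 5te^(-4t) + e^(-4t)

Coefficient matrix A = [[-6, 4], [-1, -2]].
Characteristic polynomial det(A - λI) = λ^2 + 8λ + 16 = 0.
Single eigenvalue λ = -4 with algebraic multiplicity 2.
Eigenvector v = (2,1); generalized eigenvector w with (A-λI)w=v is (-3,-1).
General solution: e^(-4t)[C_1·v + C_2·(t·v + w)].
Applying x(0)=-3, z(0)=1 gives C_1=6, C_2=5.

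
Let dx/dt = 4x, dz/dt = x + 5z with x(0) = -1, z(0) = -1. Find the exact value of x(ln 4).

A = [[4,0],[1,5]]; eigenvalues λ = 5, 4.
Eigenvectors: (0,1) for λ=5, (-1,1) for λ=4.
From the initial condition, c_1 = -2, c_2 = 1.
x(ln 4) = (-2)(4^5)(0) + (1)(4^4)(-1) = -256.

-256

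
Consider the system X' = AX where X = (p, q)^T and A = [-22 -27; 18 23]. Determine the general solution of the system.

p(t) = 3c_1e^(-4t) - c_2e^(5t), q(t) = -2c_1e^(-4t) + c_2e^(5t)

Coefficient matrix A = [[-22, -27], [18, 23]].
Characteristic polynomial det(A - λI) = λ^2 - λ - 20 = 0.
Eigenvalues λ = -4, 5.
For λ=-4: (A-λI) row 1 is [-18, -27], so an eigenvector is (3, -2).
For λ=5: (A-λI) row 1 is [-27, -27], so an eigenvector is (-1, 1).
General solution: c_1e^(-4t)(3,-2) + c_2e^(5t)(-1,1).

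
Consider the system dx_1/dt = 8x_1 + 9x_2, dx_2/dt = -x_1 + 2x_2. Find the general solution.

Coefficient matrix A = [[8, 9], [-1, 2]].
Characteristic polynomial det(A - λI) = λ^2 - 10λ + 25 = 0.
Single eigenvalue λ = 5 with algebraic multiplicity 2.
Eigenvector v = (-3,1); generalized eigenvector w with (A-λI)w=v is (-1,0).
General solution: e^(5t)[c_1·v + c_2·(t·v + w)].

x_1(t) = -3c_1e^(5t) - 3c_2te^(5t) - c_2e^(5t), x_2(t) = c_1e^(5t) + c_2te^(5t)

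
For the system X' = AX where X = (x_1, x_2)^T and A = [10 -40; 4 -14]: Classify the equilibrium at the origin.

stable spiral

A = [[10,-40],[4,-14]]; det(A-λI) = λ^2 + 4λ + 20.
λ = -2 ± 4i: negative real part.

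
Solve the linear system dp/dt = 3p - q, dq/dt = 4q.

p(t) = -c_1e^(4t) + c_2e^(3t), q(t) = c_1e^(4t)

Coefficient matrix A = [[3, -1], [0, 4]].
Characteristic polynomial det(A - λI) = λ^2 - 7λ + 12 = 0.
Eigenvalues λ = 4, 3.
For λ=4: (A-λI) row 1 is [-1, -1], so an eigenvector is (-1, 1).
For λ=3: (A-λI) row 1 is [0, -1], so an eigenvector is (1, 0).
General solution: c_1e^(4t)(-1,1) + c_2e^(3t)(1,0).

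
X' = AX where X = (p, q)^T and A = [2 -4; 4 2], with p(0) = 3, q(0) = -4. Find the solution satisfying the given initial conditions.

Coefficient matrix A = [[2, -4], [4, 2]].
Characteristic polynomial det(A - λI) = λ^2 - 4λ + 20 = 0.
Eigenvalues λ = 2 ± 4i (complex conjugate pair).
For λ=2+4i: an eigenvector is (0,-1) - i(1,0) = (0 - i, -1).
A real fundamental pair from Re and Im of e^((2+4i)t)v: X_1 = e^(2t)(cos(4t)·(0,-1) + sin(4t)·(1,0)), X_2 = e^(2t)(sin(4t)·(0,-1) - cos(4t)·(1,0)).
General solution: K_1X_1 + K_2X_2.
Applying p(0)=3, q(0)=-4 gives K_1=4, K_2=-3.

p(t) = 4e^(2t)sin(4t) + 3e^(2t)cos(4t), q(t) = 3e^(2t)sin(4t) - 4e^(2t)cos(4t)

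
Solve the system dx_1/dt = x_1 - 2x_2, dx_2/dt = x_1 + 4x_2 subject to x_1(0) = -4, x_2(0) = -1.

Coefficient matrix A = [[1, -2], [1, 4]].
Characteristic polynomial det(A - λI) = λ^2 - 5λ + 6 = 0.
Eigenvalues λ = 2, 3.
For λ=2: (A-λI) row 1 is [-1, -2], so an eigenvector is (-2, 1).
For λ=3: (A-λI) row 1 is [-2, -2], so an eigenvector is (-1, 1).
General solution: c_1e^(2t)(-2,1) + c_2e^(3t)(-1,1).
Applying x_1(0)=-4, x_2(0)=-1 gives c_1=5, c_2=-6.

x_1(t) = 6e^(3t) - 10e^(2t), x_2(t) = -6e^(3t) + 5e^(2t)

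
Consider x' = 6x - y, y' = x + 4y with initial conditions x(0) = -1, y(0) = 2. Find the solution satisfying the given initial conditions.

Coefficient matrix A = [[6, -1], [1, 4]].
Characteristic polynomial det(A - λI) = λ^2 - 10λ + 25 = 0.
Single eigenvalue λ = 5 with algebraic multiplicity 2.
Eigenvector v = (-1,-1); generalized eigenvector w with (A-λI)w=v is (0,1).
General solution: e^(5t)[K_1·v + K_2·(t·v + w)].
Applying x(0)=-1, y(0)=2 gives K_1=1, K_2=3.

x(t) = -3te^(5t) - e^(5t), y(t) = -3te^(5t) + 2e^(5t)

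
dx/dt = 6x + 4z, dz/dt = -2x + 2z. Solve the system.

Coefficient matrix A = [[6, 4], [-2, 2]].
Characteristic polynomial det(A - λI) = λ^2 - 8λ + 20 = 0.
Eigenvalues λ = 4 ± 2i (complex conjugate pair).
For λ=4+2i: an eigenvector is (1,-1) - i(-1,0) = (1 + i, -1).
A real fundamental pair from Re and Im of e^((4+2i)t)v: X_1 = e^(4t)(cos(2t)·(1,-1) + sin(2t)·(-1,0)), X_2 = e^(4t)(sin(2t)·(1,-1) - cos(2t)·(-1,0)).
General solution: K_1X_1 + K_2X_2.

x(t) = -K_1e^(4t)sin(2t) + K_1e^(4t)cos(2t) + K_2e^(4t)sin(2t) + K_2e^(4t)cos(2t), z(t) = -K_1e^(4t)cos(2t) - K_2e^(4t)sin(2t)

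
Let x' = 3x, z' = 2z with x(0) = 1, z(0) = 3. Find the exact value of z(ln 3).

27

A = [[3,0],[0,2]]; eigenvalues λ = 2, 3.
Eigenvectors: (0,1) for λ=2, (-1,0) for λ=3.
From the initial condition, c_1 = 3, c_2 = -1.
z(ln 3) = (3)(3^2)(1) + (-1)(3^3)(0) = 27.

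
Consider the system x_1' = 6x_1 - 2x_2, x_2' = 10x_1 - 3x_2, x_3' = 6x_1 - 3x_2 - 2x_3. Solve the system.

Coefficient matrix A = [[6, -2, 0], [10, -3, 0], [6, -3, -2]].
det(A - λI) = 0 gives eigenvalues λ = 2, 1, -2.
For λ=2: eigenvector (1,2,0).
For λ=1: eigenvector (2,5,-1).
For λ=-2: eigenvector (0,0,1).
General solution: c_1e^(2t)(1,2,0) + c_2e^(t)(2,5,-1) + c_3e^(-2t)(0,0,1).

x_1(t) = c_1e^(2t) + 2c_2e^(t), x_2(t) = 2c_1e^(2t) + 5c_2e^(t), x_3(t) = -c_2e^(t) + c_3e^(-2t)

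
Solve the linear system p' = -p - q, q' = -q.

Coefficient matrix A = [[-1, -1], [0, -1]].
Characteristic polynomial det(A - λI) = λ^2 + 2λ + 1 = 0.
Single eigenvalue λ = -1 with algebraic multiplicity 2.
Eigenvector v = (-1,0); generalized eigenvector w with (A-λI)w=v is (3,1).
General solution: e^(-t)[K_1·v + K_2·(t·v + w)].

p(t) = -K_1e^(-t) - K_2te^(-t) + 3K_2e^(-t), q(t) = K_2e^(-t)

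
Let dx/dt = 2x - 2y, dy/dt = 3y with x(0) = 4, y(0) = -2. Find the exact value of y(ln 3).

A = [[2,-2],[0,3]]; eigenvalues λ = 2, 3.
Eigenvectors: (-1,0) for λ=2, (-2,1) for λ=3.
From the initial condition, c_1 = 0, c_2 = -2.
y(ln 3) = (0)(3^2)(0) + (-2)(3^3)(1) = -54.

-54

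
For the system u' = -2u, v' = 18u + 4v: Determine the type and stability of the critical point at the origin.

A = [[-2,0],[18,4]]; det(A-λI) = λ^2 - 2λ - 8.
λ = -2, 4: opposite signs.

saddle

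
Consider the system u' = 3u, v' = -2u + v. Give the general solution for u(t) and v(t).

u(t) = C_2e^(3t), v(t) = -C_1e^(t) - C_2e^(3t)

Coefficient matrix A = [[3, 0], [-2, 1]].
Characteristic polynomial det(A - λI) = λ^2 - 4λ + 3 = 0.
Eigenvalues λ = 1, 3.
For λ=1: (A-λI) row 1 is [2, 0], so an eigenvector is (0, -1).
For λ=3: (A-λI) row 2 is [-2, -2], so an eigenvector is (1, -1).
General solution: C_1e^(t)(0,-1) + C_2e^(3t)(1,-1).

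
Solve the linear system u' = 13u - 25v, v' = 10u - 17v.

u(t) = -2K_1e^(-2t)sin(5t) + K_1e^(-2t)cos(5t) + K_2e^(-2t)sin(5t) + 2K_2e^(-2t)cos(5t), v(t) = -K_1e^(-2t)sin(5t) + K_1e^(-2t)cos(5t) + K_2e^(-2t)sin(5t) + K_2e^(-2t)cos(5t)

Coefficient matrix A = [[13, -25], [10, -17]].
Characteristic polynomial det(A - λI) = λ^2 + 4λ + 29 = 0.
Eigenvalues λ = -2 ± 5i (complex conjugate pair).
For λ=-2+5i: an eigenvector is (1,1) - i(-2,-1) = (1 + 2i, 1 + i).
A real fundamental pair from Re and Im of e^((-2+5i)t)v: X_1 = e^(-2t)(cos(5t)·(1,1) + sin(5t)·(-2,-1)), X_2 = e^(-2t)(sin(5t)·(1,1) - cos(5t)·(-2,-1)).
General solution: K_1X_1 + K_2X_2.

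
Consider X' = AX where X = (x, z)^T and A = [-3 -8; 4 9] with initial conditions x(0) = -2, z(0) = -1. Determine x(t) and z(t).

x(t) = 4e^(5t) - 6e^(t), z(t) = -4e^(5t) + 3e^(t)

Coefficient matrix A = [[-3, -8], [4, 9]].
Characteristic polynomial det(A - λI) = λ^2 - 6λ + 5 = 0.
Eigenvalues λ = 5, 1.
For λ=5: (A-λI) row 1 is [-8, -8], so an eigenvector is (-1, 1).
For λ=1: (A-λI) row 1 is [-4, -8], so an eigenvector is (-2, 1).
General solution: c_1e^(5t)(-1,1) + c_2e^(t)(-2,1).
Applying x(0)=-2, z(0)=-1 gives c_1=-4, c_2=3.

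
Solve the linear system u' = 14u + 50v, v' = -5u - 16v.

u(t) = -C_1e^(-t)sin(5t) + 3C_1e^(-t)cos(5t) + 3C_2e^(-t)sin(5t) + C_2e^(-t)cos(5t), v(t) = -C_1e^(-t)cos(5t) - C_2e^(-t)sin(5t)

Coefficient matrix A = [[14, 50], [-5, -16]].
Characteristic polynomial det(A - λI) = λ^2 + 2λ + 26 = 0.
Eigenvalues λ = -1 ± 5i (complex conjugate pair).
For λ=-1+5i: an eigenvector is (3,-1) - i(-1,0) = (3 + i, -1).
A real fundamental pair from Re and Im of e^((-1+5i)t)v: X_1 = e^(-t)(cos(5t)·(3,-1) + sin(5t)·(-1,0)), X_2 = e^(-t)(sin(5t)·(3,-1) - cos(5t)·(-1,0)).
General solution: C_1X_1 + C_2X_2.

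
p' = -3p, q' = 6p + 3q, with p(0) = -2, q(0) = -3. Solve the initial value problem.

p(t) = -2e^(-3t), q(t) = -5e^(3t) + 2e^(-3t)

Coefficient matrix A = [[-3, 0], [6, 3]].
Characteristic polynomial det(A - λI) = λ^2 - 9 = 0.
Eigenvalues λ = 3, -3.
For λ=3: (A-λI) row 1 is [-6, 0], so an eigenvector is (0, -1).
For λ=-3: (A-λI) row 2 is [6, 6], so an eigenvector is (1, -1).
General solution: C_1e^(3t)(0,-1) + C_2e^(-3t)(1,-1).
Applying p(0)=-2, q(0)=-3 gives C_1=5, C_2=-2.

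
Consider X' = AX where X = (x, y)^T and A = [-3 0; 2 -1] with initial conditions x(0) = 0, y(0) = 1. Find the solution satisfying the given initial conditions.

Coefficient matrix A = [[-3, 0], [2, -1]].
Characteristic polynomial det(A - λI) = λ^2 + 4λ + 3 = 0.
Eigenvalues λ = -3, -1.
For λ=-3: (A-λI) row 2 is [2, 2], so an eigenvector is (-1, 1).
For λ=-1: (A-λI) row 1 is [-2, 0], so an eigenvector is (0, -1).
General solution: K_1e^(-3t)(-1,1) + K_2e^(-t)(0,-1).
Applying x(0)=0, y(0)=1 gives K_1=0, K_2=-1.

x(t) = 0, y(t) = e^(-t)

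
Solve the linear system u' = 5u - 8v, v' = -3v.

Coefficient matrix A = [[5, -8], [0, -3]].
Characteristic polynomial det(A - λI) = λ^2 - 2λ - 15 = 0.
Eigenvalues λ = 5, -3.
For λ=5: (A-λI) row 1 is [0, -8], so an eigenvector is (-1, 0).
For λ=-3: (A-λI) row 1 is [8, -8], so an eigenvector is (1, 1).
General solution: c_1e^(5t)(-1,0) + c_2e^(-3t)(1,1).

u(t) = -c_1e^(5t) + c_2e^(-3t), v(t) = c_2e^(-3t)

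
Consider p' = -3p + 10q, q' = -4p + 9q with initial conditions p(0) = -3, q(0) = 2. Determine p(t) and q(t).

p(t) = 19e^(3t)sin(2t) - 3e^(3t)cos(2t), q(t) = 12e^(3t)sin(2t) + 2e^(3t)cos(2t)

Coefficient matrix A = [[-3, 10], [-4, 9]].
Characteristic polynomial det(A - λI) = λ^2 - 6λ + 13 = 0.
Eigenvalues λ = 3 ± 2i (complex conjugate pair).
For λ=3+2i: an eigenvector is (-1,-1) - i(-2,-1) = (-1 + 2i, -1 + i).
A real fundamental pair from Re and Im of e^((3+2i)t)v: X_1 = e^(3t)(cos(2t)·(-1,-1) + sin(2t)·(-2,-1)), X_2 = e^(3t)(sin(2t)·(-1,-1) - cos(2t)·(-2,-1)).
General solution: K_1X_1 + K_2X_2.
Applying p(0)=-3, q(0)=2 gives K_1=-7, K_2=-5.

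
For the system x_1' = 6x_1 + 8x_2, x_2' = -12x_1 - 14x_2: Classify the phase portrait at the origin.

stable node

A = [[6,8],[-12,-14]]; det(A-λI) = λ^2 + 8λ + 12.
λ = -2, -6: both negative.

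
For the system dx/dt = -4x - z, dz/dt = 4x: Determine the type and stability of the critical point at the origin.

A = [[-4,-1],[4,0]]; det(A-λI) = λ^2 + 4λ + 4.
repeated λ = -2 with a single eigenvector.

stable improper node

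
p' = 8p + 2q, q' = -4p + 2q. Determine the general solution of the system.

p(t) = -c_1e^(6t) + c_2e^(4t), q(t) = c_1e^(6t) - 2c_2e^(4t)

Coefficient matrix A = [[8, 2], [-4, 2]].
Characteristic polynomial det(A - λI) = λ^2 - 10λ + 24 = 0.
Eigenvalues λ = 6, 4.
For λ=6: (A-λI) row 1 is [2, 2], so an eigenvector is (-1, 1).
For λ=4: (A-λI) row 1 is [4, 2], so an eigenvector is (1, -2).
General solution: c_1e^(6t)(-1,1) + c_2e^(4t)(1,-2).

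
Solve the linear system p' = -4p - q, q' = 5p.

Coefficient matrix A = [[-4, -1], [5, 0]].
Characteristic polynomial det(A - λI) = λ^2 + 4λ + 5 = 0.
Eigenvalues λ = -2 ± i (complex conjugate pair).
For λ=-2+i: an eigenvector is (0,-1) - i(1,-2) = (0 - i, -1 + 2i).
A real fundamental pair from Re and Im of e^((-2+i)t)v: X_1 = e^(-2t)(cos(t)·(0,-1) + sin(t)·(1,-2)), X_2 = e^(-2t)(sin(t)·(0,-1) - cos(t)·(1,-2)).
General solution: C_1X_1 + C_2X_2.

p(t) = C_1e^(-2t)sin(t) - C_2e^(-2t)cos(t), q(t) = -2C_1e^(-2t)sin(t) - C_1e^(-2t)cos(t) - C_2e^(-2t)sin(t) + 2C_2e^(-2t)cos(t)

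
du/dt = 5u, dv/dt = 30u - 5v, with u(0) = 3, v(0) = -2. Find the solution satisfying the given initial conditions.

u(t) = 3e^(5t), v(t) = 9e^(5t) - 11e^(-5t)

Coefficient matrix A = [[5, 0], [30, -5]].
Characteristic polynomial det(A - λI) = λ^2 - 25 = 0.
Eigenvalues λ = -5, 5.
For λ=-5: (A-λI) row 1 is [10, 0], so an eigenvector is (0, -1).
For λ=5: (A-λI) row 2 is [30, -10], so an eigenvector is (-1, -3).
General solution: K_1e^(-5t)(0,-1) + K_2e^(5t)(-1,-3).
Applying u(0)=3, v(0)=-2 gives K_1=11, K_2=-3.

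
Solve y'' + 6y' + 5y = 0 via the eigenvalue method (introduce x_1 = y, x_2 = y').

Let x_1 = y, x_2 = y'. Then x_1' = x_2 and x_2' = -5x_1 - 6x_2.
A = [[0,1],[-5,-6]]; det(A-λI) = λ^2 + 6λ + 5.
Eigenvalues λ = -5, -1 with eigenvectors (1,-5), (1,-1).

y(t) = K_1e^(-5t) + K_2e^(-t)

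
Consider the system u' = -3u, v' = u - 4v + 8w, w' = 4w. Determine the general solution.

Coefficient matrix A = [[-3, 0, 0], [1, -4, 8], [0, 0, 4]].
det(A - λI) = 0 gives eigenvalues λ = -3, -4, 4.
For λ=-3: eigenvector (1,1,0).
For λ=-4: eigenvector (0,1,0).
For λ=4: eigenvector (0,1,1).
General solution: C_1e^(-3t)(1,1,0) + C_2e^(-4t)(0,1,0) + C_3e^(4t)(0,1,1).

u(t) = C_1e^(-3t), v(t) = C_1e^(-3t) + C_2e^(-4t) + C_3e^(4t), w(t) = C_3e^(4t)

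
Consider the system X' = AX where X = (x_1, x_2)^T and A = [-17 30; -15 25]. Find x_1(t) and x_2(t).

Coefficient matrix A = [[-17, 30], [-15, 25]].
Characteristic polynomial det(A - λI) = λ^2 - 8λ + 25 = 0.
Eigenvalues λ = 4 ± 3i (complex conjugate pair).
For λ=4+3i: an eigenvector is (-1,-1) - i(-3,-2) = (-1 + 3i, -1 + 2i).
A real fundamental pair from Re and Im of e^((4+3i)t)v: X_1 = e^(4t)(cos(3t)·(-1,-1) + sin(3t)·(-3,-2)), X_2 = e^(4t)(sin(3t)·(-1,-1) - cos(3t)·(-3,-2)).
General solution: K_1X_1 + K_2X_2.

x_1(t) = -3K_1e^(4t)sin(3t) - K_1e^(4t)cos(3t) - K_2e^(4t)sin(3t) + 3K_2e^(4t)cos(3t), x_2(t) = -2K_1e^(4t)sin(3t) - K_1e^(4t)cos(3t) - K_2e^(4t)sin(3t) + 2K_2e^(4t)cos(3t)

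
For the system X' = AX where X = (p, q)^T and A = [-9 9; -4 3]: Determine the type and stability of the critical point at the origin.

A = [[-9,9],[-4,3]]; det(A-λI) = λ^2 + 6λ + 9.
repeated λ = -3 with a single eigenvector.

stable improper node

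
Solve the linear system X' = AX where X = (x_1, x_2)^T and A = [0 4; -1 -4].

Coefficient matrix A = [[0, 4], [-1, -4]].
Characteristic polynomial det(A - λI) = λ^2 + 4λ + 4 = 0.
Single eigenvalue λ = -2 with algebraic multiplicity 2.
Eigenvector v = (2,-1); generalized eigenvector w with (A-λI)w=v is (-1,1).
General solution: e^(-2t)[C_1·v + C_2·(t·v + w)].

x_1(t) = 2C_1e^(-2t) + 2C_2te^(-2t) - C_2e^(-2t), x_2(t) = -C_1e^(-2t) - C_2te^(-2t) + C_2e^(-2t)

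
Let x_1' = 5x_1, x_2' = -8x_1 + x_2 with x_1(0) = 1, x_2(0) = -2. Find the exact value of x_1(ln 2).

32

A = [[5,0],[-8,1]]; eigenvalues λ = 5, 1.
Eigenvectors: (1,-2) for λ=5, (0,1) for λ=1.
From the initial condition, c_1 = 1, c_2 = 0.
x_1(ln 2) = (1)(2^5)(1) + (0)(2^1)(0) = 32.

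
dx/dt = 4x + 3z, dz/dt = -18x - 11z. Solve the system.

x(t) = -c_1e^(-5t) + c_2e^(-2t), z(t) = 3c_1e^(-5t) - 2c_2e^(-2t)

Coefficient matrix A = [[4, 3], [-18, -11]].
Characteristic polynomial det(A - λI) = λ^2 + 7λ + 10 = 0.
Eigenvalues λ = -5, -2.
For λ=-5: (A-λI) row 1 is [9, 3], so an eigenvector is (-1, 3).
For λ=-2: (A-λI) row 1 is [6, 3], so an eigenvector is (1, -2).
General solution: c_1e^(-5t)(-1,3) + c_2e^(-2t)(1,-2).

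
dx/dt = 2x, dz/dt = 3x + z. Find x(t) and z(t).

x(t) = C_2e^(2t), z(t) = -C_1e^(t) + 3C_2e^(2t)

Coefficient matrix A = [[2, 0], [3, 1]].
Characteristic polynomial det(A - λI) = λ^2 - 3λ + 2 = 0.
Eigenvalues λ = 1, 2.
For λ=1: (A-λI) row 1 is [1, 0], so an eigenvector is (0, -1).
For λ=2: (A-λI) row 2 is [3, -1], so an eigenvector is (1, 3).
General solution: C_1e^(t)(0,-1) + C_2e^(2t)(1,3).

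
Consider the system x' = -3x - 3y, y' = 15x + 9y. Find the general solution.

Coefficient matrix A = [[-3, -3], [15, 9]].
Characteristic polynomial det(A - λI) = λ^2 - 6λ + 18 = 0.
Eigenvalues λ = 3 ± 3i (complex conjugate pair).
For λ=3+3i: an eigenvector is (0,-1) - i(1,-2) = (0 - i, -1 + 2i).
A real fundamental pair from Re and Im of e^((3+3i)t)v: X_1 = e^(3t)(cos(3t)·(0,-1) + sin(3t)·(1,-2)), X_2 = e^(3t)(sin(3t)·(0,-1) - cos(3t)·(1,-2)).
General solution: K_1X_1 + K_2X_2.

x(t) = K_1e^(3t)sin(3t) - K_2e^(3t)cos(3t), y(t) = -2K_1e^(3t)sin(3t) - K_1e^(3t)cos(3t) - K_2e^(3t)sin(3t) + 2K_2e^(3t)cos(3t)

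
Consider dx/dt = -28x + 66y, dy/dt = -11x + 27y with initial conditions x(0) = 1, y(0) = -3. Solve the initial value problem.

x(t) = -20e^(5t) + 21e^(-6t), y(t) = -10e^(5t) + 7e^(-6t)

Coefficient matrix A = [[-28, 66], [-11, 27]].
Characteristic polynomial det(A - λI) = λ^2 + λ - 30 = 0.
Eigenvalues λ = -6, 5.
For λ=-6: (A-λI) row 1 is [-22, 66], so an eigenvector is (3, 1).
For λ=5: (A-λI) row 1 is [-33, 66], so an eigenvector is (2, 1).
General solution: K_1e^(-6t)(3,1) + K_2e^(5t)(2,1).
Applying x(0)=1, y(0)=-3 gives K_1=7, K_2=-10.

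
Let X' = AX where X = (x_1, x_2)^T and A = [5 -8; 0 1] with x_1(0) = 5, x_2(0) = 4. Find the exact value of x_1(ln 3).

A = [[5,-8],[0,1]]; eigenvalues λ = 1, 5.
Eigenvectors: (2,1) for λ=1, (1,0) for λ=5.
From the initial condition, c_1 = 4, c_2 = -3.
x_1(ln 3) = (4)(3^1)(2) + (-3)(3^5)(1) = -705.

-705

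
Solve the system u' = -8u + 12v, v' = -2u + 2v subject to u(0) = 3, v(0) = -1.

Coefficient matrix A = [[-8, 12], [-2, 2]].
Characteristic polynomial det(A - λI) = λ^2 + 6λ + 8 = 0.
Eigenvalues λ = -2, -4.
For λ=-2: (A-λI) row 1 is [-6, 12], so an eigenvector is (-2, -1).
For λ=-4: (A-λI) row 1 is [-4, 12], so an eigenvector is (3, 1).
General solution: c_1e^(-2t)(-2,-1) + c_2e^(-4t)(3,1).
Applying u(0)=3, v(0)=-1 gives c_1=6, c_2=5.

u(t) = -12e^(-2t) + 15e^(-4t), v(t) = -6e^(-2t) + 5e^(-4t)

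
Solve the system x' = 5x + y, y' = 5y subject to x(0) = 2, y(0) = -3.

Coefficient matrix A = [[5, 1], [0, 5]].
Characteristic polynomial det(A - λI) = λ^2 - 10λ + 25 = 0.
Single eigenvalue λ = 5 with algebraic multiplicity 2.
Eigenvector v = (-1,0); generalized eigenvector w with (A-λI)w=v is (-3,-1).
General solution: e^(5t)[c_1·v + c_2·(t·v + w)].
Applying x(0)=2, y(0)=-3 gives c_1=-11, c_2=3.

x(t) = -3te^(5t) + 2e^(5t), y(t) = -3e^(5t)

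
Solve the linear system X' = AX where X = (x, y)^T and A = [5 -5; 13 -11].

x(t) = 2c_1e^(-3t)sin(t) - c_1e^(-3t)cos(t) - c_2e^(-3t)sin(t) - 2c_2e^(-3t)cos(t), y(t) = 3c_1e^(-3t)sin(t) - 2c_1e^(-3t)cos(t) - 2c_2e^(-3t)sin(t) - 3c_2e^(-3t)cos(t)

Coefficient matrix A = [[5, -5], [13, -11]].
Characteristic polynomial det(A - λI) = λ^2 + 6λ + 10 = 0.
Eigenvalues λ = -3 ± i (complex conjugate pair).
For λ=-3+i: an eigenvector is (-1,-2) - i(2,3) = (-1 - 2i, -2 - 3i).
A real fundamental pair from Re and Im of e^((-3+i)t)v: X_1 = e^(-3t)(cos(t)·(-1,-2) + sin(t)·(2,3)), X_2 = e^(-3t)(sin(t)·(-1,-2) - cos(t)·(2,3)).
General solution: c_1X_1 + c_2X_2.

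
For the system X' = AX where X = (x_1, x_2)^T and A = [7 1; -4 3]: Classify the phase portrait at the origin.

A = [[7,1],[-4,3]]; det(A-λI) = λ^2 - 10λ + 25.
repeated λ = 5 with a single eigenvector.

unstable improper node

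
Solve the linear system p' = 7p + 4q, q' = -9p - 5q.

p(t) = -2K_1e^(t) - 2K_2te^(t) - K_2e^(t), q(t) = 3K_1e^(t) + 3K_2te^(t) + K_2e^(t)

Coefficient matrix A = [[7, 4], [-9, -5]].
Characteristic polynomial det(A - λI) = λ^2 - 2λ + 1 = 0.
Single eigenvalue λ = 1 with algebraic multiplicity 2.
Eigenvector v = (-2,3); generalized eigenvector w with (A-λI)w=v is (-1,1).
General solution: e^(t)[K_1·v + K_2·(t·v + w)].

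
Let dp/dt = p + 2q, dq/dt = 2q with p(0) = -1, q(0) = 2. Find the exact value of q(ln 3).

18

A = [[1,2],[0,2]]; eigenvalues λ = 1, 2.
Eigenvectors: (1,0) for λ=1, (-2,-1) for λ=2.
From the initial condition, c_1 = -5, c_2 = -2.
q(ln 3) = (-5)(3^1)(0) + (-2)(3^2)(-1) = 18.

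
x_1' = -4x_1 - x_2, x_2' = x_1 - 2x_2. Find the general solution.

x_1(t) = K_1e^(-3t) + K_2te^(-3t) + K_2e^(-3t), x_2(t) = -K_1e^(-3t) - K_2te^(-3t) - 2K_2e^(-3t)

Coefficient matrix A = [[-4, -1], [1, -2]].
Characteristic polynomial det(A - λI) = λ^2 + 6λ + 9 = 0.
Single eigenvalue λ = -3 with algebraic multiplicity 2.
Eigenvector v = (1,-1); generalized eigenvector w with (A-λI)w=v is (1,-2).
General solution: e^(-3t)[K_1·v + K_2·(t·v + w)].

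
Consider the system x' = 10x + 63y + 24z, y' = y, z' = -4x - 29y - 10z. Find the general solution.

x(t) = 3K_1e^(2t) + K_2e^(t) - 2K_3e^(-2t), y(t) = K_2e^(t), z(t) = -K_1e^(2t) - 3K_2e^(t) + K_3e^(-2t)

Coefficient matrix A = [[10, 63, 24], [0, 1, 0], [-4, -29, -10]].
det(A - λI) = 0 gives eigenvalues λ = 2, 1, -2.
For λ=2: eigenvector (3,0,-1).
For λ=1: eigenvector (1,1,-3).
For λ=-2: eigenvector (-2,0,1).
General solution: K_1e^(2t)(3,0,-1) + K_2e^(t)(1,1,-3) + K_3e^(-2t)(-2,0,1).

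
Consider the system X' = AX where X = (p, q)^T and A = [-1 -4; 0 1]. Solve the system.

p(t) = 2C_1e^(t) + C_2e^(-t), q(t) = -C_1e^(t)

Coefficient matrix A = [[-1, -4], [0, 1]].
Characteristic polynomial det(A - λI) = λ^2 - 1 = 0.
Eigenvalues λ = 1, -1.
For λ=1: (A-λI) row 1 is [-2, -4], so an eigenvector is (2, -1).
For λ=-1: (A-λI) row 1 is [0, -4], so an eigenvector is (1, 0).
General solution: C_1e^(t)(2,-1) + C_2e^(-t)(1,0).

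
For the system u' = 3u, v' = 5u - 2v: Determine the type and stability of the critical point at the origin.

A = [[3,0],[5,-2]]; det(A-λI) = λ^2 - λ - 6.
λ = -2, 3: opposite signs.

saddle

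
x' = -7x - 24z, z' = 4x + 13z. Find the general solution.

Coefficient matrix A = [[-7, -24], [4, 13]].
Characteristic polynomial det(A - λI) = λ^2 - 6λ + 5 = 0.
Eigenvalues λ = 5, 1.
For λ=5: (A-λI) row 1 is [-12, -24], so an eigenvector is (-2, 1).
For λ=1: (A-λI) row 1 is [-8, -24], so an eigenvector is (3, -1).
General solution: c_1e^(5t)(-2,1) + c_2e^(t)(3,-1).

x(t) = -2c_1e^(5t) + 3c_2e^(t), z(t) = c_1e^(5t) - c_2e^(t)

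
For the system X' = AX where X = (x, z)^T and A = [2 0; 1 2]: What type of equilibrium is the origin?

A = [[2,0],[1,2]]; det(A-λI) = λ^2 - 4λ + 4.
repeated λ = 2 with a single eigenvector.

unstable improper node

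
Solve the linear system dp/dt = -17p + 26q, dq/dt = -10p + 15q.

p(t) = 2K_1e^(-t)sin(2t) + 3K_1e^(-t)cos(2t) + 3K_2e^(-t)sin(2t) - 2K_2e^(-t)cos(2t), q(t) = K_1e^(-t)sin(2t) + 2K_1e^(-t)cos(2t) + 2K_2e^(-t)sin(2t) - K_2e^(-t)cos(2t)

Coefficient matrix A = [[-17, 26], [-10, 15]].
Characteristic polynomial det(A - λI) = λ^2 + 2λ + 5 = 0.
Eigenvalues λ = -1 ± 2i (complex conjugate pair).
For λ=-1+2i: an eigenvector is (3,2) - i(2,1) = (3 - 2i, 2 - i).
A real fundamental pair from Re and Im of e^((-1+2i)t)v: X_1 = e^(-t)(cos(2t)·(3,2) + sin(2t)·(2,1)), X_2 = e^(-t)(sin(2t)·(3,2) - cos(2t)·(2,1)).
General solution: K_1X_1 + K_2X_2.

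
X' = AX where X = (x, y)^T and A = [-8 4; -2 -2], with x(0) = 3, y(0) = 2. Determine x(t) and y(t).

Coefficient matrix A = [[-8, 4], [-2, -2]].
Characteristic polynomial det(A - λI) = λ^2 + 10λ + 24 = 0.
Eigenvalues λ = -4, -6.
For λ=-4: (A-λI) row 1 is [-4, 4], so an eigenvector is (1, 1).
For λ=-6: (A-λI) row 1 is [-2, 4], so an eigenvector is (2, 1).
General solution: C_1e^(-4t)(1,1) + C_2e^(-6t)(2,1).
Applying x(0)=3, y(0)=2 gives C_1=1, C_2=1.

x(t) = e^(-4t) + 2e^(-6t), y(t) = e^(-4t) + e^(-6t)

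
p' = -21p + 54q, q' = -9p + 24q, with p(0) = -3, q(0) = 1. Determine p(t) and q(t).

Coefficient matrix A = [[-21, 54], [-9, 24]].
Characteristic polynomial det(A - λI) = λ^2 - 3λ - 18 = 0.
Eigenvalues λ = -3, 6.
For λ=-3: (A-λI) row 1 is [-18, 54], so an eigenvector is (-3, -1).
For λ=6: (A-λI) row 1 is [-27, 54], so an eigenvector is (-2, -1).
General solution: K_1e^(-3t)(-3,-1) + K_2e^(6t)(-2,-1).
Applying p(0)=-3, q(0)=1 gives K_1=5, K_2=-6.

p(t) = 12e^(6t) - 15e^(-3t), q(t) = 6e^(6t) - 5e^(-3t)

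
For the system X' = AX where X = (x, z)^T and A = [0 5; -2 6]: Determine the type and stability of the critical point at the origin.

unstable spiral

A = [[0,5],[-2,6]]; det(A-λI) = λ^2 - 6λ + 10.
λ = 3 ± i: positive real part.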